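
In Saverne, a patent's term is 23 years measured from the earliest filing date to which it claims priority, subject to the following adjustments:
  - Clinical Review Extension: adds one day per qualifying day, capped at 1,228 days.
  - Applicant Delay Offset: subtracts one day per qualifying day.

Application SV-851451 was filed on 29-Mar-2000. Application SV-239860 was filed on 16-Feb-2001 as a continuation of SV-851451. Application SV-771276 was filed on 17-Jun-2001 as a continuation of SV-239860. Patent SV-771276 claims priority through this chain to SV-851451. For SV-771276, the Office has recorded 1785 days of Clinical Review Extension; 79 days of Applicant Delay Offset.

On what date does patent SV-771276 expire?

Earliest priority filing: 29 March 2000.
Base term: 29 March 2000 + 23 years → 29 March 2023.
Clinical Review Extension: 1785 days claimed exceeds the 1228-day cap, so +1228 days → 8 August 2026.
Applicant Delay Offset: −79 days → 21 May 2026.

2026-05-21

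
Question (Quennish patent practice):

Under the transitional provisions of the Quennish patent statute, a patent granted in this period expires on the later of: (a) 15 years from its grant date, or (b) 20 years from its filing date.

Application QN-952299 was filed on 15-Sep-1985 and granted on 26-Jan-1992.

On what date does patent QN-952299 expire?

(a) grant + 15 years → 26 January 2007.
(b) filing + 20 years → 15 September 2005.
Later of the two: 26 January 2007.

January 26, 2007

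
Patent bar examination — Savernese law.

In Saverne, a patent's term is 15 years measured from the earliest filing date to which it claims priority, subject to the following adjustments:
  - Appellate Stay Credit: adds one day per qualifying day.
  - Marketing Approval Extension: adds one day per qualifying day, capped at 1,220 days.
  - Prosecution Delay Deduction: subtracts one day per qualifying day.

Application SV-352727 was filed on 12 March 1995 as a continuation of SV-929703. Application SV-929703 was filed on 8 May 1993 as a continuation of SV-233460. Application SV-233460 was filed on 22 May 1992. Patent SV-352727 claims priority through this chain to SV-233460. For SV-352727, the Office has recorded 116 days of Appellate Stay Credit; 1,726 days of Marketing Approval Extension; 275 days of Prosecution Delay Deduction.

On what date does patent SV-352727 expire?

2010-04-17

Earliest priority filing: 22 May 1992.
Base term: 22 May 1992 + 15 years → 22 May 2007.
Appellate Stay Credit: +116 days → 15 September 2007.
Marketing Approval Extension: 1726 days claimed exceeds the 1220-day cap, so +1220 days → 17 January 2011.
Prosecution Delay Deduction: −275 days → 17 April 2010.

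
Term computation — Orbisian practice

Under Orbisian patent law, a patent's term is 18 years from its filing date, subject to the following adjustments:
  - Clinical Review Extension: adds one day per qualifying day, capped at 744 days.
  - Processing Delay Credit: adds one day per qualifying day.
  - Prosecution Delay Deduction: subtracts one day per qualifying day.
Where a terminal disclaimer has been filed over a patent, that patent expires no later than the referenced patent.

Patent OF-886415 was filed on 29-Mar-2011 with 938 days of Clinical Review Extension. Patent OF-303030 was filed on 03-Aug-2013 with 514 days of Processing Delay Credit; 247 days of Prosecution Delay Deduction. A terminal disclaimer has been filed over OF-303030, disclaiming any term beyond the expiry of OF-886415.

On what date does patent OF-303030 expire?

April 12, 2031

Natural term of OF-303030:
  Base: filing + 18 years → 3 August 2031.
  Processing Delay Credit: +514 days → 29 December 2032.
  Prosecution Delay Deduction: −247 days → 26 April 2032.
Expiry of referenced patent OF-886415:
  Base: filing + 18 years → 29 March 2029.
  Clinical Review Extension: 938 days claimed exceeds the 744-day cap, so +744 days → 12 April 2031.
Terminal disclaimer: OF-303030 expires on the earlier of 26 April 2032 and 12 April 2031.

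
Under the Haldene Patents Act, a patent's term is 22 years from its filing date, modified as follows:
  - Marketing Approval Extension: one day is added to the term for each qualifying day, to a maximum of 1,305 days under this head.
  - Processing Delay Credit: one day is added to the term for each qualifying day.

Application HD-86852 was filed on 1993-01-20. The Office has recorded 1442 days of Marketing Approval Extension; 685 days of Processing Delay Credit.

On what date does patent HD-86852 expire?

Base term: filing date + 22 years → 20 January 2015.
Marketing Approval Extension: 1442 days claimed exceeds the 1305-day cap, so +1305 days → 17 August 2018.
Processing Delay Credit: +685 days → 2 July 2020.

2020-07-02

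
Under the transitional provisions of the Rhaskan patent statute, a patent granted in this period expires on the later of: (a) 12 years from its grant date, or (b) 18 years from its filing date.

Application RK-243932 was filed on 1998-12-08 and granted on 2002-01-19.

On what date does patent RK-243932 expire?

2016-12-08

(a) grant + 12 years → 19 January 2014.
(b) filing + 18 years → 8 December 2016.
Later of the two: 8 December 2016.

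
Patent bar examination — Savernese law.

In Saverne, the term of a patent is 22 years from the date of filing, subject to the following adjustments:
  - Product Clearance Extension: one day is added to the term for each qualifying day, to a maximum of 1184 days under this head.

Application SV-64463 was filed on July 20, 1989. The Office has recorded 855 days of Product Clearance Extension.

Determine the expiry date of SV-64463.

Base term: filing date + 22 years → 20 July 2011.
Product Clearance Extension: 855 days (within the 1184-day cap) → +855 days → 21 November 2013.

November 21, 2013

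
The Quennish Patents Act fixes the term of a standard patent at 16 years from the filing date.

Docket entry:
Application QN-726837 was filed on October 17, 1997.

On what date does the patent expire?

2013-10-17

Filing date + 16 years → 17 October 2013.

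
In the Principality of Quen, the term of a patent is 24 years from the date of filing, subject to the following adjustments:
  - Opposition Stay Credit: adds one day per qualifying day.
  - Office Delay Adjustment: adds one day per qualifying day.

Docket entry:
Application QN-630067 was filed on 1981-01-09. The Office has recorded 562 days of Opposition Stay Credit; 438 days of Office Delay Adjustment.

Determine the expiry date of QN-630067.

Base term: filing date + 24 years → 9 January 2005.
Opposition Stay Credit: +562 days → 25 July 2006.
Office Delay Adjustment: +438 days → 6 October 2007.

October 6, 2007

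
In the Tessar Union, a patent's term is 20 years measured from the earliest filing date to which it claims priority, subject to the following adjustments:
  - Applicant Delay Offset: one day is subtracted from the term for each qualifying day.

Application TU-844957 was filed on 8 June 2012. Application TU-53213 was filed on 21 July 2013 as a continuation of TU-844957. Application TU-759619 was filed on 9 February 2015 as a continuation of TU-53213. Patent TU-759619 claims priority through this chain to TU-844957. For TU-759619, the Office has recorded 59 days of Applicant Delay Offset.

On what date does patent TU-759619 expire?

Earliest priority filing: 8 June 2012.
Base term: 8 June 2012 + 20 years → 8 June 2032.
Applicant Delay Offset: −59 days → 10 April 2032.

April 10, 2032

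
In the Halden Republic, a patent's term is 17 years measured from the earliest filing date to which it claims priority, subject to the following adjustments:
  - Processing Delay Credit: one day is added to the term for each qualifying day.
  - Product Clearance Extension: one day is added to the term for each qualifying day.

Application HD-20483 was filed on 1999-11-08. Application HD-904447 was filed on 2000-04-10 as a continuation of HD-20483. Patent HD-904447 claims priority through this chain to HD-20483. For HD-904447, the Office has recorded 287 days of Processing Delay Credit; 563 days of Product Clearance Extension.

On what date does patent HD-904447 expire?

Earliest priority filing: 8 November 1999.
Base term: 8 November 1999 + 17 years → 8 November 2016.
Processing Delay Credit: +287 days → 22 August 2017.
Product Clearance Extension: +563 days → 8 March 2019.

March 8, 2019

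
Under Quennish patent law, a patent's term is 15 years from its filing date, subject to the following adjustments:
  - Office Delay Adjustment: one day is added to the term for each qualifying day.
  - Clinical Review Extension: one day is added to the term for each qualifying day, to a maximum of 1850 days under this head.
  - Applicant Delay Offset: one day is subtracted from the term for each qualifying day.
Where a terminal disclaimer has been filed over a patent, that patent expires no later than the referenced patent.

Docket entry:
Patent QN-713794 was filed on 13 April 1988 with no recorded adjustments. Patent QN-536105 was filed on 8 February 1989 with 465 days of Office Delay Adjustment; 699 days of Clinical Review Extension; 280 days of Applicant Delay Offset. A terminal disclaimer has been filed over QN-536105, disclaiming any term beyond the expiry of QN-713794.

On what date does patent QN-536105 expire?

2003-04-13

Natural term of QN-536105:
  Base: filing + 15 years → 8 February 2004.
  Office Delay Adjustment: +465 days → 18 May 2005.
  Clinical Review Extension: 699 days (within the 1850-day cap) → +699 days → 17 April 2007.
  Applicant Delay Offset: −280 days → 11 July 2006.
Expiry of referenced patent QN-713794:
  Base: filing + 15 years → 13 April 2003.
Terminal disclaimer: QN-536105 expires on the earlier of 11 July 2006 and 13 April 2003.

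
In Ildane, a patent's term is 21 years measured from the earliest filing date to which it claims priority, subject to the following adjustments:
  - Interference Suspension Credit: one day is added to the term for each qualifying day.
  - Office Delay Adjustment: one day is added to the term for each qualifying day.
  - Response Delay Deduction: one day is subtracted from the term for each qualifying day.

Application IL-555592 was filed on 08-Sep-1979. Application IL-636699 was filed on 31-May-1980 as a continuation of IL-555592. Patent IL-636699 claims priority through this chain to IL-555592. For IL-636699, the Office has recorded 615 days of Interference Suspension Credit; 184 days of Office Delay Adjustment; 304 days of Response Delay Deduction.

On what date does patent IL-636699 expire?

Earliest priority filing: 8 September 1979.
Base term: 8 September 1979 + 21 years → 8 September 2000.
Interference Suspension Credit: +615 days → 16 May 2002.
Office Delay Adjustment: +184 days → 16 November 2002.
Response Delay Deduction: −304 days → 16 January 2002.

January 16, 2002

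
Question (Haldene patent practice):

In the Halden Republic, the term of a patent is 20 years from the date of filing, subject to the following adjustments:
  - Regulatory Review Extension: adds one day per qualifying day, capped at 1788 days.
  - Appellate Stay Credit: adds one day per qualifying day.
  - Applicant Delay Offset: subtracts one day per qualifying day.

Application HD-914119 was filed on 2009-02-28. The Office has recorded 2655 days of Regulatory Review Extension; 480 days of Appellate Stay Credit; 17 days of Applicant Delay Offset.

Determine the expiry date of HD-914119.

Base term: filing date + 20 years → 28 February 2029.
Regulatory Review Extension: 2655 days claimed exceeds the 1788-day cap, so +1788 days → 21 January 2034.
Appellate Stay Credit: +480 days → 16 May 2035.
Applicant Delay Offset: −17 days → 29 April 2035.

2035-04-29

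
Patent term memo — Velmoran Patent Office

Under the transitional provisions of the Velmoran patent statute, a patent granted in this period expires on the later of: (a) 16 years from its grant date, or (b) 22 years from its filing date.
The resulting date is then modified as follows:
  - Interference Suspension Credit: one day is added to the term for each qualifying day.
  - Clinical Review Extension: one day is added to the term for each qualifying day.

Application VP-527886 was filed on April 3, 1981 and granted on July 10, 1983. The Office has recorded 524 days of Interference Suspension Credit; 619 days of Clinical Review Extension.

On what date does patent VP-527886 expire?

(a) grant + 16 years → 10 July 1999.
(b) filing + 22 years → 3 April 2003.
Later of the two: 3 April 2003.
Interference Suspension Credit: +524 days → 8 September 2004.
Clinical Review Extension: +619 days → 20 May 2006.

May 20, 2006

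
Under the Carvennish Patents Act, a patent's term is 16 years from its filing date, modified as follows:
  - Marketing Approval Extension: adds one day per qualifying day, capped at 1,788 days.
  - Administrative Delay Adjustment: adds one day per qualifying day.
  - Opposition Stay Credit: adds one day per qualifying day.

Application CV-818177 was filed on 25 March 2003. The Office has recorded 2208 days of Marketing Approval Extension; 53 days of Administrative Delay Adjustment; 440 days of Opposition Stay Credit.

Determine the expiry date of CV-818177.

Base term: filing date + 16 years → 25 March 2019.
Marketing Approval Extension: 2208 days claimed exceeds the 1788-day cap, so +1788 days → 15 February 2024.
Administrative Delay Adjustment: +53 days → 8 April 2024.
Opposition Stay Credit: +440 days → 22 June 2025.

June 22, 2025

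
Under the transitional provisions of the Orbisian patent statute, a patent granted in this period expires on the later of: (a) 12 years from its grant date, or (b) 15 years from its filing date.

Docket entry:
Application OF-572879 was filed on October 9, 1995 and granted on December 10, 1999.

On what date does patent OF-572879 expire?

(a) grant + 12 years → 10 December 2011.
(b) filing + 15 years → 9 October 2010.
Later of the two: 10 December 2011.

December 10, 2011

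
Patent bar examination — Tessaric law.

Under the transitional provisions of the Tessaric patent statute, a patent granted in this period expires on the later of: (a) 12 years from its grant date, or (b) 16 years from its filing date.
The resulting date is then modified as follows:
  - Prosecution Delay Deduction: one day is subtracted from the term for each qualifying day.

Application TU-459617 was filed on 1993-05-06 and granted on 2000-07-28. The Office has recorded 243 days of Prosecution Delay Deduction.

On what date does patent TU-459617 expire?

2011-11-28

(a) grant + 12 years → 28 July 2012.
(b) filing + 16 years → 6 May 2009.
Later of the two: 28 July 2012.
Prosecution Delay Deduction: −243 days → 28 November 2011.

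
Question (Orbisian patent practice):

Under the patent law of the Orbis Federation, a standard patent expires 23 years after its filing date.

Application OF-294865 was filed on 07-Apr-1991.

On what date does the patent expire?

2014-04-07

Filing date + 23 years → 7 April 2014.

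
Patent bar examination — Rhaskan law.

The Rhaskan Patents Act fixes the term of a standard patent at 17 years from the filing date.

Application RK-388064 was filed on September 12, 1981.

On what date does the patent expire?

1998-09-12

Filing date + 17 years → 12 September 1998.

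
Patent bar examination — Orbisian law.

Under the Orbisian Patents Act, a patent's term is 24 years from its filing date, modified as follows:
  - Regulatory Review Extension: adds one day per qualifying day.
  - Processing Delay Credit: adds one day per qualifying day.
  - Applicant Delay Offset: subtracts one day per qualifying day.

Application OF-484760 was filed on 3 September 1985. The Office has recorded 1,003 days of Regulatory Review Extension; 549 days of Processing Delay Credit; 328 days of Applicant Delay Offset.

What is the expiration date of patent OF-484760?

2013-01-09

Base term: filing date + 24 years → 3 September 2009.
Regulatory Review Extension: +1003 days → 2 June 2012.
Processing Delay Credit: +549 days → 3 December 2013.
Applicant Delay Offset: −328 days → 9 January 2013.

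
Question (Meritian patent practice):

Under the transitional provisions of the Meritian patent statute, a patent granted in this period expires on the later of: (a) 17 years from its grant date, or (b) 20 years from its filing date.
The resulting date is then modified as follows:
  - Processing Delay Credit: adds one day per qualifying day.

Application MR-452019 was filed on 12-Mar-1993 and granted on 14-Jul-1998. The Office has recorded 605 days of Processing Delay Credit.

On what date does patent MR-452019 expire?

2017-03-10

(a) grant + 17 years → 14 July 2015.
(b) filing + 20 years → 12 March 2013.
Later of the two: 14 July 2015.
Processing Delay Credit: +605 days → 10 March 2017.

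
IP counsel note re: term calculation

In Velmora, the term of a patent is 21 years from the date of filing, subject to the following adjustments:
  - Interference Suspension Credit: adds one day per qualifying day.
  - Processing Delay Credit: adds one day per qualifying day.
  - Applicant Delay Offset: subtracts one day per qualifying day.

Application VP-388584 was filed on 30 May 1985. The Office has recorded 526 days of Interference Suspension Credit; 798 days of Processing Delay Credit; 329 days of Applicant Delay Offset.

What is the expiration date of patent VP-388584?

2009-02-18

Base term: filing date + 21 years → 30 May 2006.
Interference Suspension Credit: +526 days → 7 November 2007.
Processing Delay Credit: +798 days → 13 January 2010.
Applicant Delay Offset: −329 days → 18 February 2009.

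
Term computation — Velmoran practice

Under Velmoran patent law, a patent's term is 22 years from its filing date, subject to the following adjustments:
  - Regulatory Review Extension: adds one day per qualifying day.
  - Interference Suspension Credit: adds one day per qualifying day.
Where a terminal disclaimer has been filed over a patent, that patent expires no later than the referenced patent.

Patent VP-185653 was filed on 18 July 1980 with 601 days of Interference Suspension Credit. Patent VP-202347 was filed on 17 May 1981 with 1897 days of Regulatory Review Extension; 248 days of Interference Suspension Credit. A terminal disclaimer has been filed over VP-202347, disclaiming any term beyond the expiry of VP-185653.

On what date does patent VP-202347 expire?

Natural term of VP-202347:
  Base: filing + 22 years → 17 May 2003.
  Regulatory Review Extension: +1897 days → 26 July 2008.
  Interference Suspension Credit: +248 days → 31 March 2009.
Expiry of referenced patent VP-185653:
  Base: filing + 22 years → 18 July 2002.
  Interference Suspension Credit: +601 days → 10 March 2004.
Terminal disclaimer: VP-202347 expires on the earlier of 31 March 2009 and 10 March 2004.

March 10, 2004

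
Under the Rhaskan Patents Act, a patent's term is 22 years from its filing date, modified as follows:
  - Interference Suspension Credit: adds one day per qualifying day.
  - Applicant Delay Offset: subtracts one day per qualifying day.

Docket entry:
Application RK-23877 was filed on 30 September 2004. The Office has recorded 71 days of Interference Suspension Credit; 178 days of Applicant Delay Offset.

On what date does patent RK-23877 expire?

Base term: filing date + 22 years → 30 September 2026.
Interference Suspension Credit: +71 days → 10 December 2026.
Applicant Delay Offset: −178 days → 15 June 2026.

2026-06-15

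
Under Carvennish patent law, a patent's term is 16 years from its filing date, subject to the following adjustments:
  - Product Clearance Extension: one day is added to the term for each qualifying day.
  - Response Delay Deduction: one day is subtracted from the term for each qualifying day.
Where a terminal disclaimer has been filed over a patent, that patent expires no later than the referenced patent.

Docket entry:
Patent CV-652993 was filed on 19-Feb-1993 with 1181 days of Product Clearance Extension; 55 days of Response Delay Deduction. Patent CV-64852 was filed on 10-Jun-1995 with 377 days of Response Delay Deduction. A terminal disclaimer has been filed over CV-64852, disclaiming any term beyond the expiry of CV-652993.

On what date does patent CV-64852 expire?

2010-05-29

Natural term of CV-64852:
  Base: filing + 16 years → 10 June 2011.
  Response Delay Deduction: −377 days → 29 May 2010.
Expiry of referenced patent CV-652993:
  Base: filing + 16 years → 19 February 2009.
  Product Clearance Extension: +1181 days → 15 May 2012.
  Response Delay Deduction: −55 days → 21 March 2012.
Terminal disclaimer: CV-64852 expires on the earlier of 29 May 2010 and 21 March 2012.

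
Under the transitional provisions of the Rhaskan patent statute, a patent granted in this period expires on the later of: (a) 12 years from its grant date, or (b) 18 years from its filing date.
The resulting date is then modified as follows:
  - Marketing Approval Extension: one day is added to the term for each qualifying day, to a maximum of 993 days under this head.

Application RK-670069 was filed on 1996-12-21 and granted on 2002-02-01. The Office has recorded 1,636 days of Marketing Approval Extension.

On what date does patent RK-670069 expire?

(a) grant + 12 years → 1 February 2014.
(b) filing + 18 years → 21 December 2014.
Later of the two: 21 December 2014.
Marketing Approval Extension: 1636 days claimed exceeds the 993-day cap, so +993 days → 9 September 2017.

2017-09-09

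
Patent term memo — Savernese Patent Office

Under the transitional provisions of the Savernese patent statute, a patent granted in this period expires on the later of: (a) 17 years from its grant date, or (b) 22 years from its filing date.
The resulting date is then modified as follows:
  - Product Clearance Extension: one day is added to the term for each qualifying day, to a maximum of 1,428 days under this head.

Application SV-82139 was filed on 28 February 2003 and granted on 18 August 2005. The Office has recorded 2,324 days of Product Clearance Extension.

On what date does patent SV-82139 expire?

2029-01-26

(a) grant + 17 years → 18 August 2022.
(b) filing + 22 years → 28 February 2025.
Later of the two: 28 February 2025.
Product Clearance Extension: 2324 days claimed exceeds the 1428-day cap, so +1428 days → 26 January 2029.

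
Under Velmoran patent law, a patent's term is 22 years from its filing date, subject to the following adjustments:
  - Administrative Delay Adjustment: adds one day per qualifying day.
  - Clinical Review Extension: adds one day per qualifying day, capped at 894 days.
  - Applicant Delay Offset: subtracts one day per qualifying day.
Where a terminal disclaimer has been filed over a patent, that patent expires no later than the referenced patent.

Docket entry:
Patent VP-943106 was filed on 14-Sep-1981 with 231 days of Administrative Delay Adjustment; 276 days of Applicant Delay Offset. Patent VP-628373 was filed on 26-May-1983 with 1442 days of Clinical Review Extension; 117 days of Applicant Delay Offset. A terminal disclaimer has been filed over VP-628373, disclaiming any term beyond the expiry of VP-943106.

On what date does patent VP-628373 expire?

Natural term of VP-628373:
  Base: filing + 22 years → 26 May 2005.
  Clinical Review Extension: 1442 days claimed exceeds the 894-day cap, so +894 days → 6 November 2007.
  Applicant Delay Offset: −117 days → 12 July 2007.
Expiry of referenced patent VP-943106:
  Base: filing + 22 years → 14 September 2003.
  Administrative Delay Adjustment: +231 days → 2 May 2004.
  Applicant Delay Offset: −276 days → 31 July 2003.
Terminal disclaimer: VP-628373 expires on the earlier of 12 July 2007 and 31 July 2003.

July 31, 2003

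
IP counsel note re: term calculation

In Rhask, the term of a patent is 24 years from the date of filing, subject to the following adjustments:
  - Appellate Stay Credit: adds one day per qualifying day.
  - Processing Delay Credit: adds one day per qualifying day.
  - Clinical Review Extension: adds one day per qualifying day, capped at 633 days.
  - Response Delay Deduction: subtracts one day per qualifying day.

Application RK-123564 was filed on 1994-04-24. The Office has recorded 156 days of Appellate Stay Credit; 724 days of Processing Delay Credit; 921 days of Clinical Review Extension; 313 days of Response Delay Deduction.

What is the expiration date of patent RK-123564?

2021-08-06

Base term: filing date + 24 years → 24 April 2018.
Appellate Stay Credit: +156 days → 27 September 2018.
Processing Delay Credit: +724 days → 20 September 2020.
Clinical Review Extension: 921 days claimed exceeds the 633-day cap, so +633 days → 15 June 2022.
Response Delay Deduction: −313 days → 6 August 2021.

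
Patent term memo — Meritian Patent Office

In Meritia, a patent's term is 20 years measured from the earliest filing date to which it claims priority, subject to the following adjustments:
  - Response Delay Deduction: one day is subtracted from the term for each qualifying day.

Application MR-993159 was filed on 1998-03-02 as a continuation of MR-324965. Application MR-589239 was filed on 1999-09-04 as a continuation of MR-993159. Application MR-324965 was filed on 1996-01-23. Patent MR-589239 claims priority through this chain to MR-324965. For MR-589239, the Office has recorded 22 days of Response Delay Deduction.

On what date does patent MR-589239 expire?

2016-01-01

Earliest priority filing: 23 January 1996.
Base term: 23 January 1996 + 20 years → 23 January 2016.
Response Delay Deduction: −22 days → 1 January 2016.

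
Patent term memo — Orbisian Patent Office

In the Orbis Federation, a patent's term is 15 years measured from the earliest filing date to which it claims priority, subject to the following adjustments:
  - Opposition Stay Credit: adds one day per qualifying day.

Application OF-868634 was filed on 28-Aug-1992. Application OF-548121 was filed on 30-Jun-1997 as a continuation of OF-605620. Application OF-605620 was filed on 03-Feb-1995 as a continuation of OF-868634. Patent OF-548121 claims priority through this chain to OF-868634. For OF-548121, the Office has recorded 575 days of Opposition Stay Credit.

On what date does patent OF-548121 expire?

Earliest priority filing: 28 August 1992.
Base term: 28 August 1992 + 15 years → 28 August 2007.
Opposition Stay Credit: +575 days → 25 March 2009.

2009-03-25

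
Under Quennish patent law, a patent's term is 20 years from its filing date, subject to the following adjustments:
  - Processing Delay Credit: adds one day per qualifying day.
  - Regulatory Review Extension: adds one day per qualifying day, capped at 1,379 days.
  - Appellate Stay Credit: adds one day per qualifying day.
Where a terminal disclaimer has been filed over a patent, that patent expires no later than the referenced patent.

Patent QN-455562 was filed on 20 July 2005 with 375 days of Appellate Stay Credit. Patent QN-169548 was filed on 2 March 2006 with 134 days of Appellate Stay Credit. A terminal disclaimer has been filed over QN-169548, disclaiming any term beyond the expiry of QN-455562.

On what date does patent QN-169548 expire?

Natural term of QN-169548:
  Base: filing + 20 years → 2 March 2026.
  Appellate Stay Credit: +134 days → 14 July 2026.
Expiry of referenced patent QN-455562:
  Base: filing + 20 years → 20 July 2025.
  Appellate Stay Credit: +375 days → 30 July 2026.
Terminal disclaimer: QN-169548 expires on the earlier of 14 July 2026 and 30 July 2026.

2026-07-14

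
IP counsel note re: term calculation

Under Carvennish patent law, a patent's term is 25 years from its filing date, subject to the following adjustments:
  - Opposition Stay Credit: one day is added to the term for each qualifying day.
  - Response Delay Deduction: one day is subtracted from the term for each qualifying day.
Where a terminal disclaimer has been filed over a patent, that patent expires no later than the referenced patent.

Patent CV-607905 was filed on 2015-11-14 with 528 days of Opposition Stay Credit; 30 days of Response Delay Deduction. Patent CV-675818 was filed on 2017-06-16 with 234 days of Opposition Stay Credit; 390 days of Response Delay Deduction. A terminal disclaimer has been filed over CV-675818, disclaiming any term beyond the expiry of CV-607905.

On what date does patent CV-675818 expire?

Natural term of CV-675818:
  Base: filing + 25 years → 16 June 2042.
  Opposition Stay Credit: +234 days → 5 February 2043.
  Response Delay Deduction: −390 days → 11 January 2042.
Expiry of referenced patent CV-607905:
  Base: filing + 25 years → 14 November 2040.
  Opposition Stay Credit: +528 days → 26 April 2042.
  Response Delay Deduction: −30 days → 27 March 2042.
Terminal disclaimer: CV-675818 expires on the earlier of 11 January 2042 and 27 March 2042.

2042-01-11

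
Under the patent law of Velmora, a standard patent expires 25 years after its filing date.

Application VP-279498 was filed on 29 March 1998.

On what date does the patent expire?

March 29, 2023

Filing date + 25 years → 29 March 2023.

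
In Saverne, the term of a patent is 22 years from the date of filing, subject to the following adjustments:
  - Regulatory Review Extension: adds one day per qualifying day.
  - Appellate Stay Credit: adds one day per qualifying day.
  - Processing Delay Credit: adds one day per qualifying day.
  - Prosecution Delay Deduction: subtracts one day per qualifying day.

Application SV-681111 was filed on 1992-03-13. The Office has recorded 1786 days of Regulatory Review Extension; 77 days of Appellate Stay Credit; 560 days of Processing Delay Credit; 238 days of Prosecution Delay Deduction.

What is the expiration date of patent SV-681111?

2020-03-06

Base term: filing date + 22 years → 13 March 2014.
Regulatory Review Extension: +1786 days → 1 February 2019.
Appellate Stay Credit: +77 days → 19 April 2019.
Processing Delay Credit: +560 days → 30 October 2020.
Prosecution Delay Deduction: −238 days → 6 March 2020.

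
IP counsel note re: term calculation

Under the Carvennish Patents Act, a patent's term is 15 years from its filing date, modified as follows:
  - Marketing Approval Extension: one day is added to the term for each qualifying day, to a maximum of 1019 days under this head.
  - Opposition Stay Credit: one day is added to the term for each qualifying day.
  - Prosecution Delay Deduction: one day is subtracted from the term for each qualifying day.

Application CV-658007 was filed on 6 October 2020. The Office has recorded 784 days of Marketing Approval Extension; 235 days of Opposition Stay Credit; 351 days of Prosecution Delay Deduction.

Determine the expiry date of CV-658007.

2037-08-04

Base term: filing date + 15 years → 6 October 2035.
Marketing Approval Extension: 784 days (within the 1019-day cap) → +784 days → 28 November 2037.
Opposition Stay Credit: +235 days → 21 July 2038.
Prosecution Delay Deduction: −351 days → 4 August 2037.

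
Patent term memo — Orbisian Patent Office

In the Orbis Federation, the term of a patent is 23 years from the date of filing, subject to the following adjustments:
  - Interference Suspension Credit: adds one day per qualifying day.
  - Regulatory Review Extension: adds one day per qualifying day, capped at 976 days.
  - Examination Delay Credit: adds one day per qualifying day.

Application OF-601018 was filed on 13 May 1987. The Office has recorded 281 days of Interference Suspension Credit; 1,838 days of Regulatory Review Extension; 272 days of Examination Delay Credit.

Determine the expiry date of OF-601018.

Base term: filing date + 23 years → 13 May 2010.
Interference Suspension Credit: +281 days → 18 February 2011.
Regulatory Review Extension: 1838 days claimed exceeds the 976-day cap, so +976 days → 21 October 2013.
Examination Delay Credit: +272 days → 20 July 2014.

July 20, 2014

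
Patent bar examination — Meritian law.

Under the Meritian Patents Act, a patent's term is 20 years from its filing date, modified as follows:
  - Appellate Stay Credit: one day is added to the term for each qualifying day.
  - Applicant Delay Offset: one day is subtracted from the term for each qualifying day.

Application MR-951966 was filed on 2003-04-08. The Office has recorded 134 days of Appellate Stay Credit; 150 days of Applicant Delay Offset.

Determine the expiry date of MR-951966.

March 23, 2023

Base term: filing date + 20 years → 8 April 2023.
Appellate Stay Credit: +134 days → 20 August 2023.
Applicant Delay Offset: −150 days → 23 March 2023.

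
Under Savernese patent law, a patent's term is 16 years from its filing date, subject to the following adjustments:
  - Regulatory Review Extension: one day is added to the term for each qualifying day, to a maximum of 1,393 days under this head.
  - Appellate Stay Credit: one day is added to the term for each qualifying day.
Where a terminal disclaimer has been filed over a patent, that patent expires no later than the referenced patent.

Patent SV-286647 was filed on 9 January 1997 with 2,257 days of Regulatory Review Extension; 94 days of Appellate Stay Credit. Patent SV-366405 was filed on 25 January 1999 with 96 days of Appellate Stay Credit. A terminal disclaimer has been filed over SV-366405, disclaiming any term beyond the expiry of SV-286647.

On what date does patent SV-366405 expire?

2015-05-01

Natural term of SV-366405:
  Base: filing + 16 years → 25 January 2015.
  Appellate Stay Credit: +96 days → 1 May 2015.
Expiry of referenced patent SV-286647:
  Base: filing + 16 years → 9 January 2013.
  Regulatory Review Extension: 2257 days claimed exceeds the 1393-day cap, so +1393 days → 2 November 2016.
  Appellate Stay Credit: +94 days → 4 February 2017.
Terminal disclaimer: SV-366405 expires on the earlier of 1 May 2015 and 4 February 2017.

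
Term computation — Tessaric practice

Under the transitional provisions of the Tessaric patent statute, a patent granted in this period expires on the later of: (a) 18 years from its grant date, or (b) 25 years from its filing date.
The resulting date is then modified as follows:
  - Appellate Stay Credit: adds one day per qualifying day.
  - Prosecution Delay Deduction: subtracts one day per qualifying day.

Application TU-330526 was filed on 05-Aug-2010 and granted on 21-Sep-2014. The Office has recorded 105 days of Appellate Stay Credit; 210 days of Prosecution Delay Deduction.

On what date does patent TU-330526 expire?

(a) grant + 18 years → 21 September 2032.
(b) filing + 25 years → 5 August 2035.
Later of the two: 5 August 2035.
Appellate Stay Credit: +105 days → 18 November 2035.
Prosecution Delay Deduction: −210 days → 22 April 2035.

2035-04-22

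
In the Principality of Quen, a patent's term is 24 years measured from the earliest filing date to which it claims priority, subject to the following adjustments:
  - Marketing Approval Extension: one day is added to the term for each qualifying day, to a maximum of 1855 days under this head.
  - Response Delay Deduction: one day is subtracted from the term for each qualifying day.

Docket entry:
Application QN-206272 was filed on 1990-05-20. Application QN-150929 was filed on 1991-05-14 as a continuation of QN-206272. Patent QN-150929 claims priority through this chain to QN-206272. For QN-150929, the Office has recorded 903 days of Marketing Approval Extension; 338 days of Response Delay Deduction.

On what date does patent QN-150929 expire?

December 6, 2015

Earliest priority filing: 20 May 1990.
Base term: 20 May 1990 + 24 years → 20 May 2014.
Marketing Approval Extension: 903 days (within the 1855-day cap) → +903 days → 8 November 2016.
Response Delay Deduction: −338 days → 6 December 2015.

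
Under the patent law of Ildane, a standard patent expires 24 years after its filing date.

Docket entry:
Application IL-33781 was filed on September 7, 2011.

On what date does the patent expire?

September 7, 2035

Filing date + 24 years → 7 September 2035.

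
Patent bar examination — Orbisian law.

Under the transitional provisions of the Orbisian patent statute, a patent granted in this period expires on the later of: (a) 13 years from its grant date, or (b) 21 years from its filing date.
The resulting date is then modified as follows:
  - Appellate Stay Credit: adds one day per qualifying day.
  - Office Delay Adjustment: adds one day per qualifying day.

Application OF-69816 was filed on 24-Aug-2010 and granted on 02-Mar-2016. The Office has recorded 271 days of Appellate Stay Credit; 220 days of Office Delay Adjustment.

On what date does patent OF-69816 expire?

(a) grant + 13 years → 2 March 2029.
(b) filing + 21 years → 24 August 2031.
Later of the two: 24 August 2031.
Appellate Stay Credit: +271 days → 21 May 2032.
Office Delay Adjustment: +220 days → 27 December 2032.

2032-12-27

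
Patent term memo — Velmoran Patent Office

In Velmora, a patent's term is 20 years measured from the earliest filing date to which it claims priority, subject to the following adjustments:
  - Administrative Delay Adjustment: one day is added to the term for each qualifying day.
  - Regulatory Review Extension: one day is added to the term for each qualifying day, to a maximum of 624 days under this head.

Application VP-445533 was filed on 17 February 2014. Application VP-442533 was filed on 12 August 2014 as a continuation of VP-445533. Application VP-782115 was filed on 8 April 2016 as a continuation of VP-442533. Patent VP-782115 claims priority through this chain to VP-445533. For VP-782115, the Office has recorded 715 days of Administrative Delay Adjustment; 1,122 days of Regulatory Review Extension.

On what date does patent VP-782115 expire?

October 18, 2037

Earliest priority filing: 17 February 2014.
Base term: 17 February 2014 + 20 years → 17 February 2034.
Administrative Delay Adjustment: +715 days → 2 February 2036.
Regulatory Review Extension: 1122 days claimed exceeds the 624-day cap, so +624 days → 18 October 2037.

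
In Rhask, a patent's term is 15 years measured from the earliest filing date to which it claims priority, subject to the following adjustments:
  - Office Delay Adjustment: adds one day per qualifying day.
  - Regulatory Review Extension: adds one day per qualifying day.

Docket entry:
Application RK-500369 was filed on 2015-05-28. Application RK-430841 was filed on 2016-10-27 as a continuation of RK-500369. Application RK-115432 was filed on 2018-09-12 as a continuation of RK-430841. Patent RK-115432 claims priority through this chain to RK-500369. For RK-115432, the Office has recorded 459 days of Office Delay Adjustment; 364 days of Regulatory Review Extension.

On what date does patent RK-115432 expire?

Earliest priority filing: 28 May 2015.
Base term: 28 May 2015 + 15 years → 28 May 2030.
Office Delay Adjustment: +459 days → 30 August 2031.
Regulatory Review Extension: +364 days → 28 August 2032.

August 28, 2032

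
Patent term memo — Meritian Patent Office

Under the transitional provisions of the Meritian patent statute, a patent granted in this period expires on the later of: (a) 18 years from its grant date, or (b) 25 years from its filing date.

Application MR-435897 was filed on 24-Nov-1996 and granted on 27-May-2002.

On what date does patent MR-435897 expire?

(a) grant + 18 years → 27 May 2020.
(b) filing + 25 years → 24 November 2021.
Later of the two: 24 November 2021.

2021-11-24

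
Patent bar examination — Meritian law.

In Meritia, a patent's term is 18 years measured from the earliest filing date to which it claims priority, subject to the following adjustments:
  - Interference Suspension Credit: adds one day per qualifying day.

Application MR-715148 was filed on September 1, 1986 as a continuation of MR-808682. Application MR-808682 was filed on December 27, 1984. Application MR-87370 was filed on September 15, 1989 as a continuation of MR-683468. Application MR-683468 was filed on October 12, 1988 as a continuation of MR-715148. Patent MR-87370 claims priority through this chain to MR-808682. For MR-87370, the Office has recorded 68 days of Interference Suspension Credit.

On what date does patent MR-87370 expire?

March 5, 2003

Earliest priority filing: 27 December 1984.
Base term: 27 December 1984 + 18 years → 27 December 2002.
Interference Suspension Credit: +68 days → 5 March 2003.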